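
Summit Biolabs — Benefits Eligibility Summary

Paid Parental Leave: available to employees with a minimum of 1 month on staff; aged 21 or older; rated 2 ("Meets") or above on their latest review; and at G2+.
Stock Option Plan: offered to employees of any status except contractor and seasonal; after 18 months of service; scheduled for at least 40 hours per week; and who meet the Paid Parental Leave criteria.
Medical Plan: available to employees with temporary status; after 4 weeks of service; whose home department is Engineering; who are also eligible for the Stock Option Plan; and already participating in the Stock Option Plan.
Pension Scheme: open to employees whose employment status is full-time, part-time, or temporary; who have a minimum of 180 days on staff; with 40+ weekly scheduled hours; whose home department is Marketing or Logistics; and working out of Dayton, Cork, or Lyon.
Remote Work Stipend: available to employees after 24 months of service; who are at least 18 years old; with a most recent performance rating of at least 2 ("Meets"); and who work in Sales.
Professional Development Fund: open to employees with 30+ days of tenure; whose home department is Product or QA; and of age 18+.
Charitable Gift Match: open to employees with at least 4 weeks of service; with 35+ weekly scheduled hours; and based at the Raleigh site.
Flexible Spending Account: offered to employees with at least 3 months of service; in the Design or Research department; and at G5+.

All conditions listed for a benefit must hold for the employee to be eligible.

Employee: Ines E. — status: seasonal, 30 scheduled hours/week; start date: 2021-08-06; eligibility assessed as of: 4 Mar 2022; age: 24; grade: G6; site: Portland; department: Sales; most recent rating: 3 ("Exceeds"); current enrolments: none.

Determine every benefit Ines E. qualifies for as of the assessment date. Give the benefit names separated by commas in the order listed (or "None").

Service from 2021-08-06 to 4 Mar 2022: 210 days.
Paid Parental Leave — service 210 days ≥ 1 month (≈30 days) ✓; age 24 ≥ 21 ✓; rating 3 ≥ 2 ✓; grade G6 ≥ G2 ✓ → eligible.
Stock Option Plan — status seasonal ✗ (excluded) → not eligible.
Medical Plan — status seasonal ✗ (requires temporary) → not eligible.
Pension Scheme — status seasonal ✗ (requires full-time, part-time, or temporary) → not eligible.
Remote Work Stipend — service 210 days < 24 months (≈720 days) ✗ → not eligible.
Professional Development Fund — service 210 days ≥ 30 days ✓; dept Sales ✗ → not eligible.
Charitable Gift Match — service 210 days ≥ 4 weeks (≈28 days) ✓; 30 hrs/wk < 35 ✗ → not eligible.
Flexible Spending Account — service 210 days ≥ 3 months (≈90 days) ✓; dept Sales ✗ → not eligible.

Paid Parental Leave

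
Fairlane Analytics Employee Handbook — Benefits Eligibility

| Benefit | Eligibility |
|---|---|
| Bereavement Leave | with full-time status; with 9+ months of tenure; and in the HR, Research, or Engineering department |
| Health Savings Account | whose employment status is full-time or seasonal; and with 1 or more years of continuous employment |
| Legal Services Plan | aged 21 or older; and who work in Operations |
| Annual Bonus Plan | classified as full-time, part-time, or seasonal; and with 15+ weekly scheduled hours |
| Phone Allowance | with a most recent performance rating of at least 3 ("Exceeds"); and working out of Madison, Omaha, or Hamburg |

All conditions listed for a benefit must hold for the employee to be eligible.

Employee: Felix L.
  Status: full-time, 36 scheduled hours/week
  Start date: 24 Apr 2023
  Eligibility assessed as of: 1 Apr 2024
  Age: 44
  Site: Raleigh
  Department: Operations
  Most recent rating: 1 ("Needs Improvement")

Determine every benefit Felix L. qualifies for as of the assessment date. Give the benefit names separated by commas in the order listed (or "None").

Legal Services Plan, Annual Bonus Plan

Service from 24 Apr 2023 to 1 Apr 2024: 343 days.
Bereavement Leave — status full-time ✓; service 343 days ≥ 9 months (≈270 days) ✓; dept Operations ✗ → not eligible.
Health Savings Account — status full-time ✓; service 343 days < 1 year (≈365 days) ✗ → not eligible.
Legal Services Plan — age 44 ≥ 21 ✓; dept Operations ✓ → eligible.
Annual Bonus Plan — status full-time ✓; 36 hrs/wk ≥ 15 ✓ → eligible.
Phone Allowance — rating 1 < 3 ✗ → not eligible.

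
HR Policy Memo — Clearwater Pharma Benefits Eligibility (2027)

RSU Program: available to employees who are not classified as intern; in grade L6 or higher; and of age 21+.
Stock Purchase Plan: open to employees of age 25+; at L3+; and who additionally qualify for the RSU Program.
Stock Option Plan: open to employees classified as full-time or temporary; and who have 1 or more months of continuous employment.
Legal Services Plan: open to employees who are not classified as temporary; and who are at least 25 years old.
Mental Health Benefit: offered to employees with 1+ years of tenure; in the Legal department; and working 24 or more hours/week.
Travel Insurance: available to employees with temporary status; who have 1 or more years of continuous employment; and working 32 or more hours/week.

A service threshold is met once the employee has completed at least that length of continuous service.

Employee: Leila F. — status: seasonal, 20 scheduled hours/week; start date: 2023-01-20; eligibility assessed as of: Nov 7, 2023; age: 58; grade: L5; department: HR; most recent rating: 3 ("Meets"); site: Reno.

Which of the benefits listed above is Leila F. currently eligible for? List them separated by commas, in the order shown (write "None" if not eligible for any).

Legal Services Plan

Service from 2023-01-20 to Nov 7, 2023: 291 days.
RSU Program — status seasonal ✓ (not excluded); grade L5 < L6 ✗ → not eligible.
Stock Purchase Plan — age 58 ≥ 25 ✓; grade L5 ≥ L3 ✓; not eligible for RSU Program ✗ → not eligible.
Stock Option Plan — status seasonal ✗ (requires full-time or temporary) → not eligible.
Legal Services Plan — status seasonal ✓ (not excluded); age 58 ≥ 25 ✓ → eligible.
Mental Health Benefit — service 291 days < 1 year (≈365 days) ✗ → not eligible.
Travel Insurance — status seasonal ✗ (requires temporary) → not eligible.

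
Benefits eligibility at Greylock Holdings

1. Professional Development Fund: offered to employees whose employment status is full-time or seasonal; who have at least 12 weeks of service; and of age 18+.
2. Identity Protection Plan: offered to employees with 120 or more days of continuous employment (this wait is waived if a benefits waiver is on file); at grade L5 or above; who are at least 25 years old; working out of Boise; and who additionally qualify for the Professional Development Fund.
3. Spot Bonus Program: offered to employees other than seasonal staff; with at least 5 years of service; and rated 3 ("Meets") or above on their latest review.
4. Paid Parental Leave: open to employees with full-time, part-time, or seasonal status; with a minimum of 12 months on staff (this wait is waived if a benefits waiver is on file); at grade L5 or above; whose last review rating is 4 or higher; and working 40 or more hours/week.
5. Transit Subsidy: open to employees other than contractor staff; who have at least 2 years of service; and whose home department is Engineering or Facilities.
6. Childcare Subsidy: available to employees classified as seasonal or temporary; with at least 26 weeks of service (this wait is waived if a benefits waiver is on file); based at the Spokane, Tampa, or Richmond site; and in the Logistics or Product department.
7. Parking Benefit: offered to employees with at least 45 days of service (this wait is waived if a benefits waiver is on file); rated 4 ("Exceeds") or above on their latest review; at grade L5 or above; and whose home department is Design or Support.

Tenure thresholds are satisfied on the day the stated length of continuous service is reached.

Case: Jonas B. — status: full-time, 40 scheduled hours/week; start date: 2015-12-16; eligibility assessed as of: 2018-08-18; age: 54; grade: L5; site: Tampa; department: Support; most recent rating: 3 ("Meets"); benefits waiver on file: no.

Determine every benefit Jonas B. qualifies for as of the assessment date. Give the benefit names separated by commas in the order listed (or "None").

Professional Development Fund

Service from 2015-12-16 to 2018-08-18: 976 days.
Professional Development Fund — status full-time ✓; service 976 days ≥ 12 weeks (≈84 days) ✓; age 54 ≥ 18 ✓ → eligible.
Identity Protection Plan — no waiver, service 976 days ≥ 120 days ✓; grade L5 ≥ L5 ✓; age 54 ≥ 25 ✓; site Tampa ✗ (not Boise) → not eligible.
Spot Bonus Program — status full-time ✓ (not excluded); service 976 days < 5 years (≈1825 days) ✗ → not eligible.
Paid Parental Leave — status full-time ✓; no waiver, service 976 days ≥ 12 months (≈360 days) ✓; grade L5 ≥ L5 ✓; rating 3 < 4 ✗ → not eligible.
Transit Subsidy — status full-time ✓ (not excluded); service 976 days ≥ 2 years (≈730 days) ✓; dept Support ✗ → not eligible.
Childcare Subsidy — status full-time ✗ (requires seasonal or temporary) → not eligible.
Parking Benefit — no waiver, service 976 days ≥ 45 days ✓; rating 3 < 4 ✗ → not eligible.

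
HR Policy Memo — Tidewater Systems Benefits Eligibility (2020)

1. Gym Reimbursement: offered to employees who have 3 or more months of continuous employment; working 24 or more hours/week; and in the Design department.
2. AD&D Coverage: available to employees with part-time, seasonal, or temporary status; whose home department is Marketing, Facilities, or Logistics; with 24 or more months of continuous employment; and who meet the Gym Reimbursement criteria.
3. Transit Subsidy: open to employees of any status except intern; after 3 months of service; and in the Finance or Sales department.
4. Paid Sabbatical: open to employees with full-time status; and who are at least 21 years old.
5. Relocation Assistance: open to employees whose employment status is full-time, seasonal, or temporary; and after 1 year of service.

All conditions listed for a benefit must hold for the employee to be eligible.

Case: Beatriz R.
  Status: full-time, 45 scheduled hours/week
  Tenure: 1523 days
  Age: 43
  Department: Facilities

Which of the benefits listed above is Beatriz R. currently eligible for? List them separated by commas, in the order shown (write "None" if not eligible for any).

Paid Sabbatical, Relocation Assistance

Gym Reimbursement — service 1523 days ≥ 3 months (≈90 days) ✓; 45 hrs/wk ≥ 24 ✓; dept Facilities ✗ → not eligible.
AD&D Coverage — status full-time ✗ (requires part-time, seasonal, or temporary) → not eligible.
Transit Subsidy — status full-time ✓ (not excluded); service 1523 days ≥ 3 months (≈90 days) ✓; dept Facilities ✗ → not eligible.
Paid Sabbatical — status full-time ✓; age 43 ≥ 21 ✓ → eligible.
Relocation Assistance — status full-time ✓; service 1523 days ≥ 1 year (≈365 days) ✓ → eligible.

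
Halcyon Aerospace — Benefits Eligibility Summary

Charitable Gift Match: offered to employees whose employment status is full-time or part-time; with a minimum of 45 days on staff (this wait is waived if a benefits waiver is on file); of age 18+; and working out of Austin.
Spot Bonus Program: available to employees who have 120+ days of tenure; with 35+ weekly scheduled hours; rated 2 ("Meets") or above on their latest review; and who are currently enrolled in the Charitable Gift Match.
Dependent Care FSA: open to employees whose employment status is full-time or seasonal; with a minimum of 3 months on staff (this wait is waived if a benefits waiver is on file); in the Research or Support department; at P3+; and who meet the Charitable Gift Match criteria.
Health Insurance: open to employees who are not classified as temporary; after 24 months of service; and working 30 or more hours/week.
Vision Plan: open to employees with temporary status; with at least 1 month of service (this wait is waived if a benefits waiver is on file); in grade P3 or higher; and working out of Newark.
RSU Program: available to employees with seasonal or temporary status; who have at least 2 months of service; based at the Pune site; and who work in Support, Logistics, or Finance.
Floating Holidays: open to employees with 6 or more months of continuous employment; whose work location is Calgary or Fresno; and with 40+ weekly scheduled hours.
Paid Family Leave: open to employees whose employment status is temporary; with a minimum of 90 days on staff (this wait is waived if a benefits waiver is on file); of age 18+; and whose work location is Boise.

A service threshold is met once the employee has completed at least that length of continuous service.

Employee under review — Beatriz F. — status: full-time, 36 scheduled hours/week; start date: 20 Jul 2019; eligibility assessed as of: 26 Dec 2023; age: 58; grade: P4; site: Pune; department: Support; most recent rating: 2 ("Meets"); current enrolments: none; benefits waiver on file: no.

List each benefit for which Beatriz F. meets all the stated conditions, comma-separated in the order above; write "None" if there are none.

Health Insurance

Service from 20 Jul 2019 to 26 Dec 2023: 1620 days.
Charitable Gift Match — status full-time ✓; no waiver, service 1620 days ≥ 45 days ✓; age 58 ≥ 18 ✓; site Pune ✗ (not Austin) → not eligible.
Spot Bonus Program — service 1620 days ≥ 120 days ✓; 36 hrs/wk ≥ 35 ✓; rating 2 ≥ 2 ✓; not enrolled in Charitable Gift Match ✗ → not eligible.
Dependent Care FSA — status full-time ✓; no waiver, service 1620 days ≥ 3 months (≈90 days) ✓; dept Support ✓; grade P4 ≥ P3 ✓; not eligible for Charitable Gift Match ✗ → not eligible.
Health Insurance — status full-time ✓ (not excluded); service 1620 days ≥ 24 months (≈720 days) ✓; 36 hrs/wk ≥ 30 ✓ → eligible.
Vision Plan — status full-time ✗ (requires temporary) → not eligible.
RSU Program — status full-time ✗ (requires seasonal or temporary) → not eligible.
Floating Holidays — service 1620 days ≥ 6 months (≈180 days) ✓; site Pune ✗ (not Calgary or Fresno) → not eligible.
Paid Family Leave — status full-time ✗ (requires temporary) → not eligible.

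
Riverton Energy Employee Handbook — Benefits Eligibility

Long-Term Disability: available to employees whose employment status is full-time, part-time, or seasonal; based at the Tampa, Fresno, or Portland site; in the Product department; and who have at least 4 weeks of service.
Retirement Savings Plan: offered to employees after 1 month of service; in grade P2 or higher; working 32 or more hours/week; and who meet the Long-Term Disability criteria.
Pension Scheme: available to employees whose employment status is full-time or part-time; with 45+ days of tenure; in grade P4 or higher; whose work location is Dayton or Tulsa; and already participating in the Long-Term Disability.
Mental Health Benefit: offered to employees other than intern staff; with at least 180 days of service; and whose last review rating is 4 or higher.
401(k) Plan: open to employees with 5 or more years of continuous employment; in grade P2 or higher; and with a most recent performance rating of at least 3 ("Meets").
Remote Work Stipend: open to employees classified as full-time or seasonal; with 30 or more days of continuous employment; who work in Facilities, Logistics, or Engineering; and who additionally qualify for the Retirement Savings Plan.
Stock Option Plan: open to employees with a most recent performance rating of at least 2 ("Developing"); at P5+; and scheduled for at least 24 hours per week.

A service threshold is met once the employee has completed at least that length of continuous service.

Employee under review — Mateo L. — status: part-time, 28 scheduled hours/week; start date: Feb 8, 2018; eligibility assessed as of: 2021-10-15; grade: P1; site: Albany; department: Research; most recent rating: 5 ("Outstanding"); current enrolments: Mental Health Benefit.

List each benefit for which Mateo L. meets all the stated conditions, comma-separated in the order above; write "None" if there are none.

Mental Health Benefit

Service from Feb 8, 2018 to 2021-10-15: 1345 days.
Long-Term Disability — status part-time ✓; site Albany ✗ (not Tampa, Fresno, or Portland) → not eligible.
Retirement Savings Plan — service 1345 days ≥ 1 month (≈30 days) ✓; grade P1 < P2 ✗ → not eligible.
Pension Scheme — status part-time ✓; service 1345 days ≥ 45 days ✓; grade P1 < P4 ✗ → not eligible.
Mental Health Benefit — status part-time ✓ (not excluded); service 1345 days ≥ 180 days ✓; rating 5 ≥ 4 ✓ → eligible.
401(k) Plan — service 1345 days < 5 years (≈1825 days) ✗ → not eligible.
Remote Work Stipend — status part-time ✗ (requires full-time or seasonal) → not eligible.
Stock Option Plan — rating 5 ≥ 2 ✓; grade P1 < P5 ✗ → not eligible.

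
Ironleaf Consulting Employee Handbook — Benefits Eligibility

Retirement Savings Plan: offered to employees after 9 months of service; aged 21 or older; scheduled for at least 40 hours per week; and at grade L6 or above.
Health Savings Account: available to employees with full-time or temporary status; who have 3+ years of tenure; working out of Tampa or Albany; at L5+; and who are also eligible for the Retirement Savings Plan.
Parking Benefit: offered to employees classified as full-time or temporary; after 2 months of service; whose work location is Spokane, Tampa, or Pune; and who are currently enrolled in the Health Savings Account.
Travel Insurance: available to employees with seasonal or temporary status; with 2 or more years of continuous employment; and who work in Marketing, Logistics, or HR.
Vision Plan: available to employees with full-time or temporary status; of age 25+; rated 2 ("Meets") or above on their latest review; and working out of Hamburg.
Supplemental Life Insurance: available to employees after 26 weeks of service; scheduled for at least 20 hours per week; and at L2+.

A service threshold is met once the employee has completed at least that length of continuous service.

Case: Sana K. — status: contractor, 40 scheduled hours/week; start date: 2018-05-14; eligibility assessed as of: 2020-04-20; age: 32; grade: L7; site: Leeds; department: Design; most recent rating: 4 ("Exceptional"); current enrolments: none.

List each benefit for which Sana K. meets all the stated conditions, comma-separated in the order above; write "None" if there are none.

Service from 2018-05-14 to 2020-04-20: 707 days.
Retirement Savings Plan — service 707 days ≥ 9 months (≈270 days) ✓; age 32 ≥ 21 ✓; 40 hrs/wk ≥ 40 ✓; grade L7 ≥ L6 ✓ → eligible.
Health Savings Account — status contractor ✗ (requires full-time or temporary) → not eligible.
Parking Benefit — status contractor ✗ (requires full-time or temporary) → not eligible.
Travel Insurance — status contractor ✗ (requires seasonal or temporary) → not eligible.
Vision Plan — status contractor ✗ (requires full-time or temporary) → not eligible.
Supplemental Life Insurance — service 707 days ≥ 26 weeks (≈182 days) ✓; 40 hrs/wk ≥ 20 ✓; grade L7 ≥ L2 ✓ → eligible.

Retirement Savings Plan, Supplemental Life Insurance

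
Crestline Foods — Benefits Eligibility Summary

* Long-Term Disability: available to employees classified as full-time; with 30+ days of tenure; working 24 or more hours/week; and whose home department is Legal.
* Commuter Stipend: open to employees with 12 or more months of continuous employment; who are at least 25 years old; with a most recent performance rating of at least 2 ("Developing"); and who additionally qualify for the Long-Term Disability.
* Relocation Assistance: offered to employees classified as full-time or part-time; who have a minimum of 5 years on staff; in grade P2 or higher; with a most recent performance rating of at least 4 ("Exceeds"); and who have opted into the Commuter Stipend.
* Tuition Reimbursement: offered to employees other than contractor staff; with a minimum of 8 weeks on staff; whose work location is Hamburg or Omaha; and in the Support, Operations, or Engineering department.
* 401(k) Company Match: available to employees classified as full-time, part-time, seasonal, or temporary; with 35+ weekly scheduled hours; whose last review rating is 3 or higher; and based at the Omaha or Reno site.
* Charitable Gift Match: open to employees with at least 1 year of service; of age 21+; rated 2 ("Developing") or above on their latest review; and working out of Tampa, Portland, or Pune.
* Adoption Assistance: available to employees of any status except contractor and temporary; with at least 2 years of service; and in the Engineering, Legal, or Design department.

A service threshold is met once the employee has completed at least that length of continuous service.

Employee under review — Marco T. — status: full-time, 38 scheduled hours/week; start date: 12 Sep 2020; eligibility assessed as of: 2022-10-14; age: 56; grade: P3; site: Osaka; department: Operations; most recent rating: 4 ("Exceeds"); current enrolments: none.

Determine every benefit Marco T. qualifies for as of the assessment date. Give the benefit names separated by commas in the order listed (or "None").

Service from 12 Sep 2020 to 2022-10-14: 762 days.
Long-Term Disability — status full-time ✓; service 762 days ≥ 30 days ✓; 38 hrs/wk ≥ 24 ✓; dept Operations ✗ → not eligible.
Commuter Stipend — service 762 days ≥ 12 months (≈360 days) ✓; age 56 ≥ 25 ✓; rating 4 ≥ 2 ✓; not eligible for Long-Term Disability ✗ → not eligible.
Relocation Assistance — status full-time ✓; service 762 days < 5 years (≈1825 days) ✗ → not eligible.
Tuition Reimbursement — status full-time ✓ (not excluded); service 762 days ≥ 8 weeks (≈56 days) ✓; site Osaka ✗ (not Hamburg or Omaha) → not eligible.
401(k) Company Match — status full-time ✓; 38 hrs/wk ≥ 35 ✓; rating 4 ≥ 3 ✓; site Osaka ✗ (not Omaha or Reno) → not eligible.
Charitable Gift Match — service 762 days ≥ 1 year (≈365 days) ✓; age 56 ≥ 21 ✓; rating 4 ≥ 2 ✓; site Osaka ✗ (not Tampa, Portland, or Pune) → not eligible.
Adoption Assistance — status full-time ✓ (not excluded); service 762 days ≥ 2 years (≈730 days) ✓; dept Operations ✗ → not eligible.

None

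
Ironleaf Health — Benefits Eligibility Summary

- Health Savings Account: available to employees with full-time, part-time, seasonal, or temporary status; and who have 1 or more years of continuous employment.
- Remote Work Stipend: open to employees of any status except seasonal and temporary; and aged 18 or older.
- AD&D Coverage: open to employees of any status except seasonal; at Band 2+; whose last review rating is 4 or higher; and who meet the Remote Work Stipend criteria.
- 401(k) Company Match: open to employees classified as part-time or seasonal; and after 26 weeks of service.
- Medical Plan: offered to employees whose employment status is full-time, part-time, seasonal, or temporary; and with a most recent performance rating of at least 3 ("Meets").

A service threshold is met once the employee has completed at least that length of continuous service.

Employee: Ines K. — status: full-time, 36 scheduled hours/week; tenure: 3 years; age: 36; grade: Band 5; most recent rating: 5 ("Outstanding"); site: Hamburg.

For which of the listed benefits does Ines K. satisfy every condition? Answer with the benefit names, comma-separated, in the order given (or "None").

Health Savings Account, Remote Work Stipend, AD&D Coverage, Medical Plan

Health Savings Account — status full-time ✓; service 3 years ≥ 1 year ✓ → eligible.
Remote Work Stipend — status full-time ✓ (not excluded); age 36 ≥ 18 ✓ → eligible.
AD&D Coverage — status full-time ✓ (not excluded); grade Band 5 ≥ Band 2 ✓; rating 5 ≥ 4 ✓; eligible for Remote Work Stipend ✓ → eligible.
401(k) Company Match — status full-time ✗ (requires part-time or seasonal) → not eligible.
Medical Plan — status full-time ✓; rating 5 ≥ 3 ✓ → eligible.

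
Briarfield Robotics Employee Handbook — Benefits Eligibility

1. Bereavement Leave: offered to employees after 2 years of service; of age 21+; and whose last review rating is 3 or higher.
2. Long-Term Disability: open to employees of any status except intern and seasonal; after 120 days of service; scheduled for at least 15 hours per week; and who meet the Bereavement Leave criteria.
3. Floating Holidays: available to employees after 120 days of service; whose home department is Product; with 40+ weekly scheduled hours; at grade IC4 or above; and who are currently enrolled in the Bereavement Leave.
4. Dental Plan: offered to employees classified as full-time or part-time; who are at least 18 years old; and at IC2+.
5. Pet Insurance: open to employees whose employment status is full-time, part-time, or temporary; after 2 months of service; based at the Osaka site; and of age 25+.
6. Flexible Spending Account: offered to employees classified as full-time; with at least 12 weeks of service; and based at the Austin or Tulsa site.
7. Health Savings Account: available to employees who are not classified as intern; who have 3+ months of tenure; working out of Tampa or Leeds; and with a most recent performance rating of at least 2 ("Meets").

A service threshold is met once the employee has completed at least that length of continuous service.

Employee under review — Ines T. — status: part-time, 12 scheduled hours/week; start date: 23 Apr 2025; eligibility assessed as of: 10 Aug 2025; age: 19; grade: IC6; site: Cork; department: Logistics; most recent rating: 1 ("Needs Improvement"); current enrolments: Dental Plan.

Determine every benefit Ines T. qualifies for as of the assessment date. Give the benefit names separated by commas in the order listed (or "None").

Dental Plan

Service from 23 Apr 2025 to 10 Aug 2025: 109 days.
Bereavement Leave — service 109 days < 2 years (≈730 days) ✗ → not eligible.
Long-Term Disability — status part-time ✓ (not excluded); service 109 days < 120 days ✗ → not eligible.
Floating Holidays — service 109 days < 120 days ✗ → not eligible.
Dental Plan — status part-time ✓; age 19 ≥ 18 ✓; grade IC6 ≥ IC2 ✓ → eligible.
Pet Insurance — status part-time ✓; service 109 days ≥ 2 months (≈60 days) ✓; site Cork ✗ (not Osaka) → not eligible.
Flexible Spending Account — status part-time ✗ (requires full-time) → not eligible.
Health Savings Account — status part-time ✓ (not excluded); service 109 days ≥ 3 months (≈90 days) ✓; site Cork ✗ (not Tampa or Leeds) → not eligible.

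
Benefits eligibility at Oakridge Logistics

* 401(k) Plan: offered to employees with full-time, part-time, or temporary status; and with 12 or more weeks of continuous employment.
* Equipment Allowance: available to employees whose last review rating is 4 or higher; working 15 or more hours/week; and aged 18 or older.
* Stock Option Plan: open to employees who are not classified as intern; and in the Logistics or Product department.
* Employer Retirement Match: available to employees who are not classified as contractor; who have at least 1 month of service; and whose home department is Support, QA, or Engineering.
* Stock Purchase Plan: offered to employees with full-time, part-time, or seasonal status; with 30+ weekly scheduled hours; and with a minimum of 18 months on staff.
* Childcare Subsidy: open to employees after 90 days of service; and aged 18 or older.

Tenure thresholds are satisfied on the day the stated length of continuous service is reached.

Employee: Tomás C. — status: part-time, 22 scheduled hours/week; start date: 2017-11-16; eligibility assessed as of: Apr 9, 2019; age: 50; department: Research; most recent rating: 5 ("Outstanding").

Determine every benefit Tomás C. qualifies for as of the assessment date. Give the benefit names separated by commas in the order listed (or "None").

401(k) Plan, Equipment Allowance, Childcare Subsidy

Service from 2017-11-16 to Apr 9, 2019: 509 days.
401(k) Plan — status part-time ✓; service 509 days ≥ 12 weeks (≈84 days) ✓ → eligible.
Equipment Allowance — rating 5 ≥ 4 ✓; 22 hrs/wk ≥ 15 ✓; age 50 ≥ 18 ✓ → eligible.
Stock Option Plan — status part-time ✓ (not excluded); dept Research ✗ → not eligible.
Employer Retirement Match — status part-time ✓ (not excluded); service 509 days ≥ 1 month (≈30 days) ✓; dept Research ✗ → not eligible.
Stock Purchase Plan — status part-time ✓; 22 hrs/wk < 30 ✗ → not eligible.
Childcare Subsidy — service 509 days ≥ 90 days ✓; age 50 ≥ 18 ✓ → eligible.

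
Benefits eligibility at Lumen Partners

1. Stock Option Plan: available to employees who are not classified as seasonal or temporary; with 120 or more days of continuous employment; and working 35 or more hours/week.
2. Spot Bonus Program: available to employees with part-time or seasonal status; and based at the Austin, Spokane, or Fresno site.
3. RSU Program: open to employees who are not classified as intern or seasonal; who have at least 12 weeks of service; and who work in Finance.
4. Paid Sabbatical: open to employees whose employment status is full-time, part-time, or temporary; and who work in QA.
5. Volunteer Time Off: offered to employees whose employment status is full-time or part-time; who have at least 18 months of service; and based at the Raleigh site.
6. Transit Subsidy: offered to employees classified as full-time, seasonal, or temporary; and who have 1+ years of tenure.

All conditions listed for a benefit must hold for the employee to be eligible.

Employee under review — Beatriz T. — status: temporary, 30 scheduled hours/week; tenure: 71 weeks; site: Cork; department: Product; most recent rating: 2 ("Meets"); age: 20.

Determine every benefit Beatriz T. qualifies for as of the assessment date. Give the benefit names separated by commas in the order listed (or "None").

Transit Subsidy

Stock Option Plan — status temporary ✗ (excluded) → not eligible.
Spot Bonus Program — status temporary ✗ (requires part-time or seasonal) → not eligible.
RSU Program — status temporary ✓ (not excluded); service 71 weeks ≥ 12 weeks ✓; dept Product ✗ → not eligible.
Paid Sabbatical — status temporary ✓; dept Product ✗ → not eligible.
Volunteer Time Off — status temporary ✗ (requires full-time or part-time) → not eligible.
Transit Subsidy — status temporary ✓; service 71 weeks ≥ 1 year (≈365 days) ✓ → eligible.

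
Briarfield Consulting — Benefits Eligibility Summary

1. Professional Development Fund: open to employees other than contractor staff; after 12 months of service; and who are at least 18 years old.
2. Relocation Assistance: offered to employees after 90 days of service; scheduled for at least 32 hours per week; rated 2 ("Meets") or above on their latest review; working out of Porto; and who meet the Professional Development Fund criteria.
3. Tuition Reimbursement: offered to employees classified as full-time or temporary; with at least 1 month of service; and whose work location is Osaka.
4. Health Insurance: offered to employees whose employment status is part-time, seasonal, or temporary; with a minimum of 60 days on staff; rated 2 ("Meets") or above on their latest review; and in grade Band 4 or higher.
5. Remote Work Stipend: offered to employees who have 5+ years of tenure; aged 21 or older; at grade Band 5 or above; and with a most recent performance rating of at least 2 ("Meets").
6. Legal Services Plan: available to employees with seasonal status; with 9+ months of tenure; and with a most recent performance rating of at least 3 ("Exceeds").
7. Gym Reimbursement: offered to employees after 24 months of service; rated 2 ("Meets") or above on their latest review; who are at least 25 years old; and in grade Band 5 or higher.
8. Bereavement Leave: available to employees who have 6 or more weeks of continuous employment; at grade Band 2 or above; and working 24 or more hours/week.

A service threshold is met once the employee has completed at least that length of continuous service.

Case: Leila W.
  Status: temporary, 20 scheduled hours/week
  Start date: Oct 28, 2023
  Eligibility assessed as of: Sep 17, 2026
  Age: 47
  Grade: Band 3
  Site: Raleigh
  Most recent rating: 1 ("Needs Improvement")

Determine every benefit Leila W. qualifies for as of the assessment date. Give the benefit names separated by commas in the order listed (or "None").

Professional Development Fund

Service from Oct 28, 2023 to Sep 17, 2026: 1055 days.
Professional Development Fund — status temporary ✓ (not excluded); service 1055 days ≥ 12 months (≈360 days) ✓; age 47 ≥ 18 ✓ → eligible.
Relocation Assistance — service 1055 days ≥ 90 days ✓; 20 hrs/wk < 32 ✗ → not eligible.
Tuition Reimbursement — status temporary ✓; service 1055 days ≥ 1 month (≈30 days) ✓; site Raleigh ✗ (not Osaka) → not eligible.
Health Insurance — status temporary ✓; service 1055 days ≥ 60 days ✓; rating 1 < 2 ✗ → not eligible.
Remote Work Stipend — service 1055 days < 5 years (≈1825 days) ✗ → not eligible.
Legal Services Plan — status temporary ✗ (requires seasonal) → not eligible.
Gym Reimbursement — service 1055 days ≥ 24 months (≈720 days) ✓; rating 1 < 2 ✗ → not eligible.
Bereavement Leave — service 1055 days ≥ 6 weeks (≈42 days) ✓; grade Band 3 ≥ Band 2 ✓; 20 hrs/wk < 24 ✗ → not eligible.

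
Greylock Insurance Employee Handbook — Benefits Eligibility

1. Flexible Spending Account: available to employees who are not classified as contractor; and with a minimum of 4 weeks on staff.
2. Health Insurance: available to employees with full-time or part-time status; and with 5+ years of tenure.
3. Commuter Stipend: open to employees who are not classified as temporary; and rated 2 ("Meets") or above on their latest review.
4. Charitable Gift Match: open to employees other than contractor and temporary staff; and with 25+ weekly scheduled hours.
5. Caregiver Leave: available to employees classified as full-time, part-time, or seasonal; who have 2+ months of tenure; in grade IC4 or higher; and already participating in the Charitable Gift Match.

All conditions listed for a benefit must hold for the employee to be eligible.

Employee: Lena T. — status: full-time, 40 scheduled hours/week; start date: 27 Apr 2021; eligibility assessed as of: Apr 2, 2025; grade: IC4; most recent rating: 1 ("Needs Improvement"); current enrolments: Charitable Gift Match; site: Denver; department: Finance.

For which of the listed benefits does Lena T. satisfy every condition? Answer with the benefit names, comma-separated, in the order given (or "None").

Service from 27 Apr 2021 to Apr 2, 2025: 1436 days.
Flexible Spending Account — status full-time ✓ (not excluded); service 1436 days ≥ 4 weeks (≈28 days) ✓ → eligible.
Health Insurance — status full-time ✓; service 1436 days < 5 years (≈1825 days) ✗ → not eligible.
Commuter Stipend — status full-time ✓ (not excluded); rating 1 < 2 ✗ → not eligible.
Charitable Gift Match — status full-time ✓ (not excluded); 40 hrs/wk ≥ 25 ✓ → eligible.
Caregiver Leave — status full-time ✓; service 1436 days ≥ 2 months (≈60 days) ✓; grade IC4 ≥ IC4 ✓; enrolled in Charitable Gift Match ✓ → eligible.

Flexible Spending Account, Charitable Gift Match, Caregiver Leave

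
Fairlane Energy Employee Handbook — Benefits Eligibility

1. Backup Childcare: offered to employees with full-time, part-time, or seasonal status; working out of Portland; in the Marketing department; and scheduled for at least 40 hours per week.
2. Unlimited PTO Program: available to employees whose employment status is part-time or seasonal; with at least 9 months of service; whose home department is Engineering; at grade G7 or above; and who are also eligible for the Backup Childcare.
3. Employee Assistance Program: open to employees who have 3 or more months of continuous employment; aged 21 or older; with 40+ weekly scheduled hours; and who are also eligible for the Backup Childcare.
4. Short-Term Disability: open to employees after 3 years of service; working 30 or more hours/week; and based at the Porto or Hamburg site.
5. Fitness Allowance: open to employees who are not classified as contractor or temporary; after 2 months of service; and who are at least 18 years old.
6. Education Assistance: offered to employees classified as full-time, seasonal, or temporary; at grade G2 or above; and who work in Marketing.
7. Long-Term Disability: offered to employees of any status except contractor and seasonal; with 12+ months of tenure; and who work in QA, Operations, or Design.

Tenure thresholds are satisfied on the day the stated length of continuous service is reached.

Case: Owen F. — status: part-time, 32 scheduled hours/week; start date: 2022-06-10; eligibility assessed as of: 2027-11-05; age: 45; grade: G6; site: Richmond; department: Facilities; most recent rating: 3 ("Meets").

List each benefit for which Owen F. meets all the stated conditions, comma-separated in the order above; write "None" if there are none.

Fitness Allowance

Service from 2022-06-10 to 2027-11-05: 1974 days.
Backup Childcare — status part-time ✓; site Richmond ✗ (not Portland) → not eligible.
Unlimited PTO Program — status part-time ✓; service 1974 days ≥ 9 months (≈270 days) ✓; dept Facilities ✗ → not eligible.
Employee Assistance Program — service 1974 days ≥ 3 months (≈90 days) ✓; age 45 ≥ 21 ✓; 32 hrs/wk < 40 ✗ → not eligible.
Short-Term Disability — service 1974 days ≥ 3 years (≈1095 days) ✓; 32 hrs/wk ≥ 30 ✓; site Richmond ✗ (not Porto or Hamburg) → not eligible.
Fitness Allowance — status part-time ✓ (not excluded); service 1974 days ≥ 2 months (≈60 days) ✓; age 45 ≥ 18 ✓ → eligible.
Education Assistance — status part-time ✗ (requires full-time, seasonal, or temporary) → not eligible.
Long-Term Disability — status part-time ✓ (not excluded); service 1974 days ≥ 12 months (≈360 days) ✓; dept Facilities ✗ → not eligible.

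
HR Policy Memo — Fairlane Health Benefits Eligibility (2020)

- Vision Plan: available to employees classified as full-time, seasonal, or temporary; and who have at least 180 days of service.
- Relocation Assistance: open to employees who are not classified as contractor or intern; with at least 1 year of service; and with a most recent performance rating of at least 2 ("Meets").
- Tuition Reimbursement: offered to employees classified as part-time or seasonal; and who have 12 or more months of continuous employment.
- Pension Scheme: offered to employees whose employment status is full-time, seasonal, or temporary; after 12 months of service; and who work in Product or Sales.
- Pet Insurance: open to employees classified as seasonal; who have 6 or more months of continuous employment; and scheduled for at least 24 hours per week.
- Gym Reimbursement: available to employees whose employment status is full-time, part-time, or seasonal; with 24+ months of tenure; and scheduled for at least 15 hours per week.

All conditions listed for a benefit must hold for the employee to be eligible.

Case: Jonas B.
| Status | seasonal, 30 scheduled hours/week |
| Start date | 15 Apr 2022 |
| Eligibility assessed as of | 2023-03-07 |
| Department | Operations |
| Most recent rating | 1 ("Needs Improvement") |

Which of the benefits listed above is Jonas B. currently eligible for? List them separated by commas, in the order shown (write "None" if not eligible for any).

Vision Plan, Pet Insurance

Service from 15 Apr 2022 to 2023-03-07: 326 days.
Vision Plan — status seasonal ✓; service 326 days ≥ 180 days ✓ → eligible.
Relocation Assistance — status seasonal ✓ (not excluded); service 326 days < 1 year (≈365 days) ✗ → not eligible.
Tuition Reimbursement — status seasonal ✓; service 326 days < 12 months (≈360 days) ✗ → not eligible.
Pension Scheme — status seasonal ✓; service 326 days < 12 months (≈360 days) ✗ → not eligible.
Pet Insurance — status seasonal ✓; service 326 days ≥ 6 months (≈180 days) ✓; 30 hrs/wk ≥ 24 ✓ → eligible.
Gym Reimbursement — status seasonal ✓; service 326 days < 24 months (≈720 days) ✗ → not eligible.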